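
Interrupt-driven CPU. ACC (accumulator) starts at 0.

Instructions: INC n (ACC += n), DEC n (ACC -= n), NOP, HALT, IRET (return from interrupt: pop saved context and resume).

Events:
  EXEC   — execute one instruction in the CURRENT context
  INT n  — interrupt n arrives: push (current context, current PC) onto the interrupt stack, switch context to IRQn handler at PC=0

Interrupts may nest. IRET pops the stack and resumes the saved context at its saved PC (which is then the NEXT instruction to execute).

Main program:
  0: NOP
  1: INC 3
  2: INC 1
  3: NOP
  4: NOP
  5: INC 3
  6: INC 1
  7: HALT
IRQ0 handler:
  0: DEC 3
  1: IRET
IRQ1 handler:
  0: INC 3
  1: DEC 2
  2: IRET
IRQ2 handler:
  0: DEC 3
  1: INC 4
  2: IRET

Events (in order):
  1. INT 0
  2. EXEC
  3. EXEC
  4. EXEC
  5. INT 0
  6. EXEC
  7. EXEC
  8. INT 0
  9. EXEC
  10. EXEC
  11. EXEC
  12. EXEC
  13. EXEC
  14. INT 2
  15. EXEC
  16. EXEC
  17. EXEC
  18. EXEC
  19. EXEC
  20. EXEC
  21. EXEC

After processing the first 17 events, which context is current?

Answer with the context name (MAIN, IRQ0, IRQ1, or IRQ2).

Event 1 (INT 0): INT 0 arrives: push (MAIN, PC=0), enter IRQ0 at PC=0 (depth now 1)
Event 2 (EXEC): [IRQ0] PC=0: DEC 3 -> ACC=-3
Event 3 (EXEC): [IRQ0] PC=1: IRET -> resume MAIN at PC=0 (depth now 0)
Event 4 (EXEC): [MAIN] PC=0: NOP
Event 5 (INT 0): INT 0 arrives: push (MAIN, PC=1), enter IRQ0 at PC=0 (depth now 1)
Event 6 (EXEC): [IRQ0] PC=0: DEC 3 -> ACC=-6
Event 7 (EXEC): [IRQ0] PC=1: IRET -> resume MAIN at PC=1 (depth now 0)
Event 8 (INT 0): INT 0 arrives: push (MAIN, PC=1), enter IRQ0 at PC=0 (depth now 1)
Event 9 (EXEC): [IRQ0] PC=0: DEC 3 -> ACC=-9
Event 10 (EXEC): [IRQ0] PC=1: IRET -> resume MAIN at PC=1 (depth now 0)
Event 11 (EXEC): [MAIN] PC=1: INC 3 -> ACC=-6
Event 12 (EXEC): [MAIN] PC=2: INC 1 -> ACC=-5
Event 13 (EXEC): [MAIN] PC=3: NOP
Event 14 (INT 2): INT 2 arrives: push (MAIN, PC=4), enter IRQ2 at PC=0 (depth now 1)
Event 15 (EXEC): [IRQ2] PC=0: DEC 3 -> ACC=-8
Event 16 (EXEC): [IRQ2] PC=1: INC 4 -> ACC=-4
Event 17 (EXEC): [IRQ2] PC=2: IRET -> resume MAIN at PC=4 (depth now 0)

Answer: MAIN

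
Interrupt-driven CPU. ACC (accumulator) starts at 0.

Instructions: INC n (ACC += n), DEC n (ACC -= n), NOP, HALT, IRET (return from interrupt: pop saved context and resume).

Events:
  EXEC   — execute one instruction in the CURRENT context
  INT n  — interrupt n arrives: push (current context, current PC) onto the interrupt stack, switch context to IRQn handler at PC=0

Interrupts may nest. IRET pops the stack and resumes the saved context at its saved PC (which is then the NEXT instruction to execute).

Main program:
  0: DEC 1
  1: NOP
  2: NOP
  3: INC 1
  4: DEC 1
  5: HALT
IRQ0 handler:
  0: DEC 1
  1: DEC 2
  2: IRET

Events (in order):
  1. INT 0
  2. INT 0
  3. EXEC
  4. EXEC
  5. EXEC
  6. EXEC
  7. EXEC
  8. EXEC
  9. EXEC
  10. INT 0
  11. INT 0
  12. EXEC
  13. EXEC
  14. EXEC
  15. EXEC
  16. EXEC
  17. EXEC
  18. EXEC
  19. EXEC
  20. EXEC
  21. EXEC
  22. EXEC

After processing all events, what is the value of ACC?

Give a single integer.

Event 1 (INT 0): INT 0 arrives: push (MAIN, PC=0), enter IRQ0 at PC=0 (depth now 1)
Event 2 (INT 0): INT 0 arrives: push (IRQ0, PC=0), enter IRQ0 at PC=0 (depth now 2)
Event 3 (EXEC): [IRQ0] PC=0: DEC 1 -> ACC=-1
Event 4 (EXEC): [IRQ0] PC=1: DEC 2 -> ACC=-3
Event 5 (EXEC): [IRQ0] PC=2: IRET -> resume IRQ0 at PC=0 (depth now 1)
Event 6 (EXEC): [IRQ0] PC=0: DEC 1 -> ACC=-4
Event 7 (EXEC): [IRQ0] PC=1: DEC 2 -> ACC=-6
Event 8 (EXEC): [IRQ0] PC=2: IRET -> resume MAIN at PC=0 (depth now 0)
Event 9 (EXEC): [MAIN] PC=0: DEC 1 -> ACC=-7
Event 10 (INT 0): INT 0 arrives: push (MAIN, PC=1), enter IRQ0 at PC=0 (depth now 1)
Event 11 (INT 0): INT 0 arrives: push (IRQ0, PC=0), enter IRQ0 at PC=0 (depth now 2)
Event 12 (EXEC): [IRQ0] PC=0: DEC 1 -> ACC=-8
Event 13 (EXEC): [IRQ0] PC=1: DEC 2 -> ACC=-10
Event 14 (EXEC): [IRQ0] PC=2: IRET -> resume IRQ0 at PC=0 (depth now 1)
Event 15 (EXEC): [IRQ0] PC=0: DEC 1 -> ACC=-11
Event 16 (EXEC): [IRQ0] PC=1: DEC 2 -> ACC=-13
Event 17 (EXEC): [IRQ0] PC=2: IRET -> resume MAIN at PC=1 (depth now 0)
Event 18 (EXEC): [MAIN] PC=1: NOP
Event 19 (EXEC): [MAIN] PC=2: NOP
Event 20 (EXEC): [MAIN] PC=3: INC 1 -> ACC=-12
Event 21 (EXEC): [MAIN] PC=4: DEC 1 -> ACC=-13
Event 22 (EXEC): [MAIN] PC=5: HALT

Answer: -13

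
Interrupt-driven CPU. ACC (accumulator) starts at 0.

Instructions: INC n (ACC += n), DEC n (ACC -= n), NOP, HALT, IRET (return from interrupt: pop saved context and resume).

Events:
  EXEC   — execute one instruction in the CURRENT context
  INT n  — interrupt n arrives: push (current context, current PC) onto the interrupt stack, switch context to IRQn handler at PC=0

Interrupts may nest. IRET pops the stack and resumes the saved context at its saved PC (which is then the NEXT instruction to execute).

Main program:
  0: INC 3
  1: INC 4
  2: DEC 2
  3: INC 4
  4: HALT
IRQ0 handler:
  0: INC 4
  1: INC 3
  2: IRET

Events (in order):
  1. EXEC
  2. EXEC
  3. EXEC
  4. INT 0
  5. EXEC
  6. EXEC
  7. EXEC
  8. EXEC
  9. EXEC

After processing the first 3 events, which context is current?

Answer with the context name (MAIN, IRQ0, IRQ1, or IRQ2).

Event 1 (EXEC): [MAIN] PC=0: INC 3 -> ACC=3
Event 2 (EXEC): [MAIN] PC=1: INC 4 -> ACC=7
Event 3 (EXEC): [MAIN] PC=2: DEC 2 -> ACC=5

Answer: MAIN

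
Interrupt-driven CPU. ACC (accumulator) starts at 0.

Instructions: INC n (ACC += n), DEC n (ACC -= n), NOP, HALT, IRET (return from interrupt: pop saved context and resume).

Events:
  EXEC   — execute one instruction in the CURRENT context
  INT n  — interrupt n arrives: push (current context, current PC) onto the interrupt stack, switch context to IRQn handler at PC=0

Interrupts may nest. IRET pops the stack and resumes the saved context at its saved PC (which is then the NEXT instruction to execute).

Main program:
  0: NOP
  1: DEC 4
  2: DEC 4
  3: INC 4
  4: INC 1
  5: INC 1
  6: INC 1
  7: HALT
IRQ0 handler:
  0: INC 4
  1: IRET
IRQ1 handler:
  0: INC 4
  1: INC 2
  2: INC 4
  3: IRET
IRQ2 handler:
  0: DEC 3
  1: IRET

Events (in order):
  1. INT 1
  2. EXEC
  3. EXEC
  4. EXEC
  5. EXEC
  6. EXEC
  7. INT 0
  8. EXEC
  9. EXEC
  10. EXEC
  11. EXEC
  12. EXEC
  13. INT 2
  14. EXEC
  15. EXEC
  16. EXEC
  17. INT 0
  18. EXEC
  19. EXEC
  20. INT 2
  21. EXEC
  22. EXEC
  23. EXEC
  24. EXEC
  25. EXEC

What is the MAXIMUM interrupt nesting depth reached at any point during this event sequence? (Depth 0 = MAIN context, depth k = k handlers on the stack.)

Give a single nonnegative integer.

Event 1 (INT 1): INT 1 arrives: push (MAIN, PC=0), enter IRQ1 at PC=0 (depth now 1) [depth=1]
Event 2 (EXEC): [IRQ1] PC=0: INC 4 -> ACC=4 [depth=1]
Event 3 (EXEC): [IRQ1] PC=1: INC 2 -> ACC=6 [depth=1]
Event 4 (EXEC): [IRQ1] PC=2: INC 4 -> ACC=10 [depth=1]
Event 5 (EXEC): [IRQ1] PC=3: IRET -> resume MAIN at PC=0 (depth now 0) [depth=0]
Event 6 (EXEC): [MAIN] PC=0: NOP [depth=0]
Event 7 (INT 0): INT 0 arrives: push (MAIN, PC=1), enter IRQ0 at PC=0 (depth now 1) [depth=1]
Event 8 (EXEC): [IRQ0] PC=0: INC 4 -> ACC=14 [depth=1]
Event 9 (EXEC): [IRQ0] PC=1: IRET -> resume MAIN at PC=1 (depth now 0) [depth=0]
Event 10 (EXEC): [MAIN] PC=1: DEC 4 -> ACC=10 [depth=0]
Event 11 (EXEC): [MAIN] PC=2: DEC 4 -> ACC=6 [depth=0]
Event 12 (EXEC): [MAIN] PC=3: INC 4 -> ACC=10 [depth=0]
Event 13 (INT 2): INT 2 arrives: push (MAIN, PC=4), enter IRQ2 at PC=0 (depth now 1) [depth=1]
Event 14 (EXEC): [IRQ2] PC=0: DEC 3 -> ACC=7 [depth=1]
Event 15 (EXEC): [IRQ2] PC=1: IRET -> resume MAIN at PC=4 (depth now 0) [depth=0]
Event 16 (EXEC): [MAIN] PC=4: INC 1 -> ACC=8 [depth=0]
Event 17 (INT 0): INT 0 arrives: push (MAIN, PC=5), enter IRQ0 at PC=0 (depth now 1) [depth=1]
Event 18 (EXEC): [IRQ0] PC=0: INC 4 -> ACC=12 [depth=1]
Event 19 (EXEC): [IRQ0] PC=1: IRET -> resume MAIN at PC=5 (depth now 0) [depth=0]
Event 20 (INT 2): INT 2 arrives: push (MAIN, PC=5), enter IRQ2 at PC=0 (depth now 1) [depth=1]
Event 21 (EXEC): [IRQ2] PC=0: DEC 3 -> ACC=9 [depth=1]
Event 22 (EXEC): [IRQ2] PC=1: IRET -> resume MAIN at PC=5 (depth now 0) [depth=0]
Event 23 (EXEC): [MAIN] PC=5: INC 1 -> ACC=10 [depth=0]
Event 24 (EXEC): [MAIN] PC=6: INC 1 -> ACC=11 [depth=0]
Event 25 (EXEC): [MAIN] PC=7: HALT [depth=0]
Max depth observed: 1

Answer: 1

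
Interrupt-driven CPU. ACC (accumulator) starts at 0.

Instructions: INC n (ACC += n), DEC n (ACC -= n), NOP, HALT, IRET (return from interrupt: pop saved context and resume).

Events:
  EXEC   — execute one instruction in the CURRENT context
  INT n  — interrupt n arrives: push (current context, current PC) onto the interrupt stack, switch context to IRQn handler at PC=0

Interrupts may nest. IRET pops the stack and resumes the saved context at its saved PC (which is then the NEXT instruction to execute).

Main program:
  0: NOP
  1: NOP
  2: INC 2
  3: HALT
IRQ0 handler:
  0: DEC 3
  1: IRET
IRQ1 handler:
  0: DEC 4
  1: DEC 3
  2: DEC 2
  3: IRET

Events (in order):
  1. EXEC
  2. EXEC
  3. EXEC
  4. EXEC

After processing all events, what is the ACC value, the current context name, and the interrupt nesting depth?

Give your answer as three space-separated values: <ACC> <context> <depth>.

Event 1 (EXEC): [MAIN] PC=0: NOP
Event 2 (EXEC): [MAIN] PC=1: NOP
Event 3 (EXEC): [MAIN] PC=2: INC 2 -> ACC=2
Event 4 (EXEC): [MAIN] PC=3: HALT

Answer: 2 MAIN 0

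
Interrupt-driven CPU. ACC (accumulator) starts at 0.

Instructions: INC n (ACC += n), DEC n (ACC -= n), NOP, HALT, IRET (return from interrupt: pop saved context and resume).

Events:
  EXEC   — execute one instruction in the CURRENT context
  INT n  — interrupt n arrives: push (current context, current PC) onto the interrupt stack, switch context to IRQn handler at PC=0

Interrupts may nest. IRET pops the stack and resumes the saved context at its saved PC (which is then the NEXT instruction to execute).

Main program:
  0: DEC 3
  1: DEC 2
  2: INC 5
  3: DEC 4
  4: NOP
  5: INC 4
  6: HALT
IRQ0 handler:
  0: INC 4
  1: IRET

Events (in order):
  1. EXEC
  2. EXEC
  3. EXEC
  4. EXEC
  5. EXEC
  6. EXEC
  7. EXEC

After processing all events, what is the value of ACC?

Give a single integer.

Event 1 (EXEC): [MAIN] PC=0: DEC 3 -> ACC=-3
Event 2 (EXEC): [MAIN] PC=1: DEC 2 -> ACC=-5
Event 3 (EXEC): [MAIN] PC=2: INC 5 -> ACC=0
Event 4 (EXEC): [MAIN] PC=3: DEC 4 -> ACC=-4
Event 5 (EXEC): [MAIN] PC=4: NOP
Event 6 (EXEC): [MAIN] PC=5: INC 4 -> ACC=0
Event 7 (EXEC): [MAIN] PC=6: HALT

Answer: 0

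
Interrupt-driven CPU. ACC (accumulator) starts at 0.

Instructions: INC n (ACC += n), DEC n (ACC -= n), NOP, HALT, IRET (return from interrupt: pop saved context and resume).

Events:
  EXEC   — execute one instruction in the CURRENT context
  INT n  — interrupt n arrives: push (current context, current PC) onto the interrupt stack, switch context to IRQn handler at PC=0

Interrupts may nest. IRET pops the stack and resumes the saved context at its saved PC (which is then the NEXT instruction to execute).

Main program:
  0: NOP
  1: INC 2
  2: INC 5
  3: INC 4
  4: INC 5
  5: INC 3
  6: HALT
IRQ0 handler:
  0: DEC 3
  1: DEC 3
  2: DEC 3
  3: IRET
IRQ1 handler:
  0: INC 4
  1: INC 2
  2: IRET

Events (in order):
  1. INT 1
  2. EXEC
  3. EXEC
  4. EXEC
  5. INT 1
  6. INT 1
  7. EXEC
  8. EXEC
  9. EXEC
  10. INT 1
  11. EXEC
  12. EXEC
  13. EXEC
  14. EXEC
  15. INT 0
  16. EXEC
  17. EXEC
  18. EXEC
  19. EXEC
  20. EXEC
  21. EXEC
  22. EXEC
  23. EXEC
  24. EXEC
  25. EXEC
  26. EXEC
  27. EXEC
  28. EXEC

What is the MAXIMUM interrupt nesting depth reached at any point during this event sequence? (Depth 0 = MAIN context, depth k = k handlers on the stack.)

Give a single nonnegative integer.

Answer: 2

Derivation:
Event 1 (INT 1): INT 1 arrives: push (MAIN, PC=0), enter IRQ1 at PC=0 (depth now 1) [depth=1]
Event 2 (EXEC): [IRQ1] PC=0: INC 4 -> ACC=4 [depth=1]
Event 3 (EXEC): [IRQ1] PC=1: INC 2 -> ACC=6 [depth=1]
Event 4 (EXEC): [IRQ1] PC=2: IRET -> resume MAIN at PC=0 (depth now 0) [depth=0]
Event 5 (INT 1): INT 1 arrives: push (MAIN, PC=0), enter IRQ1 at PC=0 (depth now 1) [depth=1]
Event 6 (INT 1): INT 1 arrives: push (IRQ1, PC=0), enter IRQ1 at PC=0 (depth now 2) [depth=2]
Event 7 (EXEC): [IRQ1] PC=0: INC 4 -> ACC=10 [depth=2]
Event 8 (EXEC): [IRQ1] PC=1: INC 2 -> ACC=12 [depth=2]
Event 9 (EXEC): [IRQ1] PC=2: IRET -> resume IRQ1 at PC=0 (depth now 1) [depth=1]
Event 10 (INT 1): INT 1 arrives: push (IRQ1, PC=0), enter IRQ1 at PC=0 (depth now 2) [depth=2]
Event 11 (EXEC): [IRQ1] PC=0: INC 4 -> ACC=16 [depth=2]
Event 12 (EXEC): [IRQ1] PC=1: INC 2 -> ACC=18 [depth=2]
Event 13 (EXEC): [IRQ1] PC=2: IRET -> resume IRQ1 at PC=0 (depth now 1) [depth=1]
Event 14 (EXEC): [IRQ1] PC=0: INC 4 -> ACC=22 [depth=1]
Event 15 (INT 0): INT 0 arrives: push (IRQ1, PC=1), enter IRQ0 at PC=0 (depth now 2) [depth=2]
Event 16 (EXEC): [IRQ0] PC=0: DEC 3 -> ACC=19 [depth=2]
Event 17 (EXEC): [IRQ0] PC=1: DEC 3 -> ACC=16 [depth=2]
Event 18 (EXEC): [IRQ0] PC=2: DEC 3 -> ACC=13 [depth=2]
Event 19 (EXEC): [IRQ0] PC=3: IRET -> resume IRQ1 at PC=1 (depth now 1) [depth=1]
Event 20 (EXEC): [IRQ1] PC=1: INC 2 -> ACC=15 [depth=1]
Event 21 (EXEC): [IRQ1] PC=2: IRET -> resume MAIN at PC=0 (depth now 0) [depth=0]
Event 22 (EXEC): [MAIN] PC=0: NOP [depth=0]
Event 23 (EXEC): [MAIN] PC=1: INC 2 -> ACC=17 [depth=0]
Event 24 (EXEC): [MAIN] PC=2: INC 5 -> ACC=22 [depth=0]
Event 25 (EXEC): [MAIN] PC=3: INC 4 -> ACC=26 [depth=0]
Event 26 (EXEC): [MAIN] PC=4: INC 5 -> ACC=31 [depth=0]
Event 27 (EXEC): [MAIN] PC=5: INC 3 -> ACC=34 [depth=0]
Event 28 (EXEC): [MAIN] PC=6: HALT [depth=0]
Max depth observed: 2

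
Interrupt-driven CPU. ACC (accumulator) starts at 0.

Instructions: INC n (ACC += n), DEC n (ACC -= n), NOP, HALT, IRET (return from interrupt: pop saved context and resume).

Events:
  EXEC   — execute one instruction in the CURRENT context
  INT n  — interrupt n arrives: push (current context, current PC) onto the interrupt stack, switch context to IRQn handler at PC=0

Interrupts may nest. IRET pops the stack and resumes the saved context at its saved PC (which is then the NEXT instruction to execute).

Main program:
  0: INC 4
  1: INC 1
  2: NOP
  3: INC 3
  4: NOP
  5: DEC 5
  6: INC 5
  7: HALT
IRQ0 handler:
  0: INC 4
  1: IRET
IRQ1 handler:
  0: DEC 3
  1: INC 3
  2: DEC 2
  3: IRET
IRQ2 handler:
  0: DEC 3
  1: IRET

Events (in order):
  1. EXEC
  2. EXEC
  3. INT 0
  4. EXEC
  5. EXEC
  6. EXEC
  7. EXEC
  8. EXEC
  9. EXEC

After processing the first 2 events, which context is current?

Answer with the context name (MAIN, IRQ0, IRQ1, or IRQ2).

Event 1 (EXEC): [MAIN] PC=0: INC 4 -> ACC=4
Event 2 (EXEC): [MAIN] PC=1: INC 1 -> ACC=5

Answer: MAIN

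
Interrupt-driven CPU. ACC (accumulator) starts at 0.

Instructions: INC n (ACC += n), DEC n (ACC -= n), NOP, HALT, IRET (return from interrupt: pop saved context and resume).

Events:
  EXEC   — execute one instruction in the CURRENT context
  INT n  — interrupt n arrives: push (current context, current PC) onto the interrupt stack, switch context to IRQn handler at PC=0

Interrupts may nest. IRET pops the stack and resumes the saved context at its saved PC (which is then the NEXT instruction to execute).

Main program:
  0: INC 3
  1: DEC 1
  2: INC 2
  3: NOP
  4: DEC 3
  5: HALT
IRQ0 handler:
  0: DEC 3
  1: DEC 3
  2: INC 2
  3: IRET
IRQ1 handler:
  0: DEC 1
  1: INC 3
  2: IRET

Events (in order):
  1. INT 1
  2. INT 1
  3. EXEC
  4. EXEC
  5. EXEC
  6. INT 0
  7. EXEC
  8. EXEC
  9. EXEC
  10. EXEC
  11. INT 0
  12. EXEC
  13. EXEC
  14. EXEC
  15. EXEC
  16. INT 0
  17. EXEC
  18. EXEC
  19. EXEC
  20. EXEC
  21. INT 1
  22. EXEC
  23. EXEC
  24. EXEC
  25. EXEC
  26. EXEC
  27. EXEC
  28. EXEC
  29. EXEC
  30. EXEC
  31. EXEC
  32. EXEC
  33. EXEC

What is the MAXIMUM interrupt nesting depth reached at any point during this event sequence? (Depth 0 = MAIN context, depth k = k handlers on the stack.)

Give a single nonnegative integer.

Answer: 2

Derivation:
Event 1 (INT 1): INT 1 arrives: push (MAIN, PC=0), enter IRQ1 at PC=0 (depth now 1) [depth=1]
Event 2 (INT 1): INT 1 arrives: push (IRQ1, PC=0), enter IRQ1 at PC=0 (depth now 2) [depth=2]
Event 3 (EXEC): [IRQ1] PC=0: DEC 1 -> ACC=-1 [depth=2]
Event 4 (EXEC): [IRQ1] PC=1: INC 3 -> ACC=2 [depth=2]
Event 5 (EXEC): [IRQ1] PC=2: IRET -> resume IRQ1 at PC=0 (depth now 1) [depth=1]
Event 6 (INT 0): INT 0 arrives: push (IRQ1, PC=0), enter IRQ0 at PC=0 (depth now 2) [depth=2]
Event 7 (EXEC): [IRQ0] PC=0: DEC 3 -> ACC=-1 [depth=2]
Event 8 (EXEC): [IRQ0] PC=1: DEC 3 -> ACC=-4 [depth=2]
Event 9 (EXEC): [IRQ0] PC=2: INC 2 -> ACC=-2 [depth=2]
Event 10 (EXEC): [IRQ0] PC=3: IRET -> resume IRQ1 at PC=0 (depth now 1) [depth=1]
Event 11 (INT 0): INT 0 arrives: push (IRQ1, PC=0), enter IRQ0 at PC=0 (depth now 2) [depth=2]
Event 12 (EXEC): [IRQ0] PC=0: DEC 3 -> ACC=-5 [depth=2]
Event 13 (EXEC): [IRQ0] PC=1: DEC 3 -> ACC=-8 [depth=2]
Event 14 (EXEC): [IRQ0] PC=2: INC 2 -> ACC=-6 [depth=2]
Event 15 (EXEC): [IRQ0] PC=3: IRET -> resume IRQ1 at PC=0 (depth now 1) [depth=1]
Event 16 (INT 0): INT 0 arrives: push (IRQ1, PC=0), enter IRQ0 at PC=0 (depth now 2) [depth=2]
Event 17 (EXEC): [IRQ0] PC=0: DEC 3 -> ACC=-9 [depth=2]
Event 18 (EXEC): [IRQ0] PC=1: DEC 3 -> ACC=-12 [depth=2]
Event 19 (EXEC): [IRQ0] PC=2: INC 2 -> ACC=-10 [depth=2]
Event 20 (EXEC): [IRQ0] PC=3: IRET -> resume IRQ1 at PC=0 (depth now 1) [depth=1]
Event 21 (INT 1): INT 1 arrives: push (IRQ1, PC=0), enter IRQ1 at PC=0 (depth now 2) [depth=2]
Event 22 (EXEC): [IRQ1] PC=0: DEC 1 -> ACC=-11 [depth=2]
Event 23 (EXEC): [IRQ1] PC=1: INC 3 -> ACC=-8 [depth=2]
Event 24 (EXEC): [IRQ1] PC=2: IRET -> resume IRQ1 at PC=0 (depth now 1) [depth=1]
Event 25 (EXEC): [IRQ1] PC=0: DEC 1 -> ACC=-9 [depth=1]
Event 26 (EXEC): [IRQ1] PC=1: INC 3 -> ACC=-6 [depth=1]
Event 27 (EXEC): [IRQ1] PC=2: IRET -> resume MAIN at PC=0 (depth now 0) [depth=0]
Event 28 (EXEC): [MAIN] PC=0: INC 3 -> ACC=-3 [depth=0]
Event 29 (EXEC): [MAIN] PC=1: DEC 1 -> ACC=-4 [depth=0]
Event 30 (EXEC): [MAIN] PC=2: INC 2 -> ACC=-2 [depth=0]
Event 31 (EXEC): [MAIN] PC=3: NOP [depth=0]
Event 32 (EXEC): [MAIN] PC=4: DEC 3 -> ACC=-5 [depth=0]
Event 33 (EXEC): [MAIN] PC=5: HALT [depth=0]
Max depth observed: 2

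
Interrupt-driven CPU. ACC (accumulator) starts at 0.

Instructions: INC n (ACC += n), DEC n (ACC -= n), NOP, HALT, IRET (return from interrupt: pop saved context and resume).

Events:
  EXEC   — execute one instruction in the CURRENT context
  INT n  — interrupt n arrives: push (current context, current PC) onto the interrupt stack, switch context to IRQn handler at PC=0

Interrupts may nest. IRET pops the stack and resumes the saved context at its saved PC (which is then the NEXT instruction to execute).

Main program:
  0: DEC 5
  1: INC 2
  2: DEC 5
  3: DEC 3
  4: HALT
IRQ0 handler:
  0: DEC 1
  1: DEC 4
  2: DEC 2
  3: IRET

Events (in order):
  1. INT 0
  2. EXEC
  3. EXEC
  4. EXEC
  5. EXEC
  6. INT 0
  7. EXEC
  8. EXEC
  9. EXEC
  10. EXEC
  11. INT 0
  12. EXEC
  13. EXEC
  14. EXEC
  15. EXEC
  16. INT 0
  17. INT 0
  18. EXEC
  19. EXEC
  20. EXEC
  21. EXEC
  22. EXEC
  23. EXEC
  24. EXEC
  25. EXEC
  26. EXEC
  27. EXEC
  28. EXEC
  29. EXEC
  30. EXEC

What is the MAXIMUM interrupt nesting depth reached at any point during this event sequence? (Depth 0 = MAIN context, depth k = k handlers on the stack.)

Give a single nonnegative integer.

Event 1 (INT 0): INT 0 arrives: push (MAIN, PC=0), enter IRQ0 at PC=0 (depth now 1) [depth=1]
Event 2 (EXEC): [IRQ0] PC=0: DEC 1 -> ACC=-1 [depth=1]
Event 3 (EXEC): [IRQ0] PC=1: DEC 4 -> ACC=-5 [depth=1]
Event 4 (EXEC): [IRQ0] PC=2: DEC 2 -> ACC=-7 [depth=1]
Event 5 (EXEC): [IRQ0] PC=3: IRET -> resume MAIN at PC=0 (depth now 0) [depth=0]
Event 6 (INT 0): INT 0 arrives: push (MAIN, PC=0), enter IRQ0 at PC=0 (depth now 1) [depth=1]
Event 7 (EXEC): [IRQ0] PC=0: DEC 1 -> ACC=-8 [depth=1]
Event 8 (EXEC): [IRQ0] PC=1: DEC 4 -> ACC=-12 [depth=1]
Event 9 (EXEC): [IRQ0] PC=2: DEC 2 -> ACC=-14 [depth=1]
Event 10 (EXEC): [IRQ0] PC=3: IRET -> resume MAIN at PC=0 (depth now 0) [depth=0]
Event 11 (INT 0): INT 0 arrives: push (MAIN, PC=0), enter IRQ0 at PC=0 (depth now 1) [depth=1]
Event 12 (EXEC): [IRQ0] PC=0: DEC 1 -> ACC=-15 [depth=1]
Event 13 (EXEC): [IRQ0] PC=1: DEC 4 -> ACC=-19 [depth=1]
Event 14 (EXEC): [IRQ0] PC=2: DEC 2 -> ACC=-21 [depth=1]
Event 15 (EXEC): [IRQ0] PC=3: IRET -> resume MAIN at PC=0 (depth now 0) [depth=0]
Event 16 (INT 0): INT 0 arrives: push (MAIN, PC=0), enter IRQ0 at PC=0 (depth now 1) [depth=1]
Event 17 (INT 0): INT 0 arrives: push (IRQ0, PC=0), enter IRQ0 at PC=0 (depth now 2) [depth=2]
Event 18 (EXEC): [IRQ0] PC=0: DEC 1 -> ACC=-22 [depth=2]
Event 19 (EXEC): [IRQ0] PC=1: DEC 4 -> ACC=-26 [depth=2]
Event 20 (EXEC): [IRQ0] PC=2: DEC 2 -> ACC=-28 [depth=2]
Event 21 (EXEC): [IRQ0] PC=3: IRET -> resume IRQ0 at PC=0 (depth now 1) [depth=1]
Event 22 (EXEC): [IRQ0] PC=0: DEC 1 -> ACC=-29 [depth=1]
Event 23 (EXEC): [IRQ0] PC=1: DEC 4 -> ACC=-33 [depth=1]
Event 24 (EXEC): [IRQ0] PC=2: DEC 2 -> ACC=-35 [depth=1]
Event 25 (EXEC): [IRQ0] PC=3: IRET -> resume MAIN at PC=0 (depth now 0) [depth=0]
Event 26 (EXEC): [MAIN] PC=0: DEC 5 -> ACC=-40 [depth=0]
Event 27 (EXEC): [MAIN] PC=1: INC 2 -> ACC=-38 [depth=0]
Event 28 (EXEC): [MAIN] PC=2: DEC 5 -> ACC=-43 [depth=0]
Event 29 (EXEC): [MAIN] PC=3: DEC 3 -> ACC=-46 [depth=0]
Event 30 (EXEC): [MAIN] PC=4: HALT [depth=0]
Max depth observed: 2

Answer: 2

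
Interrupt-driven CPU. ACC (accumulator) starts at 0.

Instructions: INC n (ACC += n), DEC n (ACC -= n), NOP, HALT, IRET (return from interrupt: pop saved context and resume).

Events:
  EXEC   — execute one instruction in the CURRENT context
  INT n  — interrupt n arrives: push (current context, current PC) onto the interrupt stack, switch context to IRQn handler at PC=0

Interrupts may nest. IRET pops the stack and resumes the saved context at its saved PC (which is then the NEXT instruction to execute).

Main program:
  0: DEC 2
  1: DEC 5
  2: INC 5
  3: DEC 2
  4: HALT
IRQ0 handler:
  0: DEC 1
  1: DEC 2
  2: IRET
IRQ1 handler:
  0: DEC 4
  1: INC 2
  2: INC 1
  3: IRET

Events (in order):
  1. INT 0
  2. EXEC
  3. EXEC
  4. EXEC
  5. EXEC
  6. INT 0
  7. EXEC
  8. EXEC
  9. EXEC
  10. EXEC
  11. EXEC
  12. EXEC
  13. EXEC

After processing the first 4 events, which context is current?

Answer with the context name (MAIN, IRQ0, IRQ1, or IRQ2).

Answer: MAIN

Derivation:
Event 1 (INT 0): INT 0 arrives: push (MAIN, PC=0), enter IRQ0 at PC=0 (depth now 1)
Event 2 (EXEC): [IRQ0] PC=0: DEC 1 -> ACC=-1
Event 3 (EXEC): [IRQ0] PC=1: DEC 2 -> ACC=-3
Event 4 (EXEC): [IRQ0] PC=2: IRET -> resume MAIN at PC=0 (depth now 0)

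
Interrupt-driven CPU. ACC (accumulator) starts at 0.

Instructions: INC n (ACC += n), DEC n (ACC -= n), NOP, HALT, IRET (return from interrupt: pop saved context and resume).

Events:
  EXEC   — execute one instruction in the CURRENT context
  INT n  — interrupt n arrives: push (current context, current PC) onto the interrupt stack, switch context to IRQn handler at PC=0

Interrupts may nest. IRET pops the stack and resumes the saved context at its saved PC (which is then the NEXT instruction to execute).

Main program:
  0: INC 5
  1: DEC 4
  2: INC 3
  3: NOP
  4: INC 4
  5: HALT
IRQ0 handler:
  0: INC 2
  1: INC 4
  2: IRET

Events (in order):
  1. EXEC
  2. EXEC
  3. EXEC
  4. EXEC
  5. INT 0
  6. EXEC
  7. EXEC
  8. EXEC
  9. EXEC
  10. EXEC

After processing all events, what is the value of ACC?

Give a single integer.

Answer: 14

Derivation:
Event 1 (EXEC): [MAIN] PC=0: INC 5 -> ACC=5
Event 2 (EXEC): [MAIN] PC=1: DEC 4 -> ACC=1
Event 3 (EXEC): [MAIN] PC=2: INC 3 -> ACC=4
Event 4 (EXEC): [MAIN] PC=3: NOP
Event 5 (INT 0): INT 0 arrives: push (MAIN, PC=4), enter IRQ0 at PC=0 (depth now 1)
Event 6 (EXEC): [IRQ0] PC=0: INC 2 -> ACC=6
Event 7 (EXEC): [IRQ0] PC=1: INC 4 -> ACC=10
Event 8 (EXEC): [IRQ0] PC=2: IRET -> resume MAIN at PC=4 (depth now 0)
Event 9 (EXEC): [MAIN] PC=4: INC 4 -> ACC=14
Event 10 (EXEC): [MAIN] PC=5: HALT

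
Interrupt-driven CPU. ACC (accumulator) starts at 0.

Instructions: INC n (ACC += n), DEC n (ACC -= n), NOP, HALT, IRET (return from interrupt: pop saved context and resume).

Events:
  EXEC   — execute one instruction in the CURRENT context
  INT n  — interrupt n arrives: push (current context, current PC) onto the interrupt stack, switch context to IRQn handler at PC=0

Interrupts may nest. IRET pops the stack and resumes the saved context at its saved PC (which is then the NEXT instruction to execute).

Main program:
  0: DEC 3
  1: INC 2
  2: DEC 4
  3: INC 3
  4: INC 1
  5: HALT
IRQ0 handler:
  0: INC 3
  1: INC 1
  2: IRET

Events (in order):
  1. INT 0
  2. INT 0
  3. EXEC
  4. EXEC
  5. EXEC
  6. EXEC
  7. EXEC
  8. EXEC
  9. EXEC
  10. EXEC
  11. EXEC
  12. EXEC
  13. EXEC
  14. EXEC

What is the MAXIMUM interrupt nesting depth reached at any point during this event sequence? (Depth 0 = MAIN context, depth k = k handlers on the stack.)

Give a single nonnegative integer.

Event 1 (INT 0): INT 0 arrives: push (MAIN, PC=0), enter IRQ0 at PC=0 (depth now 1) [depth=1]
Event 2 (INT 0): INT 0 arrives: push (IRQ0, PC=0), enter IRQ0 at PC=0 (depth now 2) [depth=2]
Event 3 (EXEC): [IRQ0] PC=0: INC 3 -> ACC=3 [depth=2]
Event 4 (EXEC): [IRQ0] PC=1: INC 1 -> ACC=4 [depth=2]
Event 5 (EXEC): [IRQ0] PC=2: IRET -> resume IRQ0 at PC=0 (depth now 1) [depth=1]
Event 6 (EXEC): [IRQ0] PC=0: INC 3 -> ACC=7 [depth=1]
Event 7 (EXEC): [IRQ0] PC=1: INC 1 -> ACC=8 [depth=1]
Event 8 (EXEC): [IRQ0] PC=2: IRET -> resume MAIN at PC=0 (depth now 0) [depth=0]
Event 9 (EXEC): [MAIN] PC=0: DEC 3 -> ACC=5 [depth=0]
Event 10 (EXEC): [MAIN] PC=1: INC 2 -> ACC=7 [depth=0]
Event 11 (EXEC): [MAIN] PC=2: DEC 4 -> ACC=3 [depth=0]
Event 12 (EXEC): [MAIN] PC=3: INC 3 -> ACC=6 [depth=0]
Event 13 (EXEC): [MAIN] PC=4: INC 1 -> ACC=7 [depth=0]
Event 14 (EXEC): [MAIN] PC=5: HALT [depth=0]
Max depth observed: 2

Answer: 2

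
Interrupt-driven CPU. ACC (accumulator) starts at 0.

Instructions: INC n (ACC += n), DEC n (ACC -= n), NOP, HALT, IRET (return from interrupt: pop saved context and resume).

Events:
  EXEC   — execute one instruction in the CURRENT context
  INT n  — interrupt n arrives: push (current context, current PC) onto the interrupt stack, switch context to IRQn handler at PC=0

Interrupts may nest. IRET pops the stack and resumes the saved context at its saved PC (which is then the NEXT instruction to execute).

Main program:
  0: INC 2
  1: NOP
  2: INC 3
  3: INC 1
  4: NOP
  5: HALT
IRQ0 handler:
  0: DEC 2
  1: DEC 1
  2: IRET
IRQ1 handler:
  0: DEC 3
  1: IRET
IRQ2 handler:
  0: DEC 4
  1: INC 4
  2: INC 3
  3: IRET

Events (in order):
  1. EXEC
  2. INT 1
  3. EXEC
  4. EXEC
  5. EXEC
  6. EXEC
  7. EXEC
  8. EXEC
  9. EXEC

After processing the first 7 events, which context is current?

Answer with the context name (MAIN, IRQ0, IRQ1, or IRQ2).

Event 1 (EXEC): [MAIN] PC=0: INC 2 -> ACC=2
Event 2 (INT 1): INT 1 arrives: push (MAIN, PC=1), enter IRQ1 at PC=0 (depth now 1)
Event 3 (EXEC): [IRQ1] PC=0: DEC 3 -> ACC=-1
Event 4 (EXEC): [IRQ1] PC=1: IRET -> resume MAIN at PC=1 (depth now 0)
Event 5 (EXEC): [MAIN] PC=1: NOP
Event 6 (EXEC): [MAIN] PC=2: INC 3 -> ACC=2
Event 7 (EXEC): [MAIN] PC=3: INC 1 -> ACC=3

Answer: MAIN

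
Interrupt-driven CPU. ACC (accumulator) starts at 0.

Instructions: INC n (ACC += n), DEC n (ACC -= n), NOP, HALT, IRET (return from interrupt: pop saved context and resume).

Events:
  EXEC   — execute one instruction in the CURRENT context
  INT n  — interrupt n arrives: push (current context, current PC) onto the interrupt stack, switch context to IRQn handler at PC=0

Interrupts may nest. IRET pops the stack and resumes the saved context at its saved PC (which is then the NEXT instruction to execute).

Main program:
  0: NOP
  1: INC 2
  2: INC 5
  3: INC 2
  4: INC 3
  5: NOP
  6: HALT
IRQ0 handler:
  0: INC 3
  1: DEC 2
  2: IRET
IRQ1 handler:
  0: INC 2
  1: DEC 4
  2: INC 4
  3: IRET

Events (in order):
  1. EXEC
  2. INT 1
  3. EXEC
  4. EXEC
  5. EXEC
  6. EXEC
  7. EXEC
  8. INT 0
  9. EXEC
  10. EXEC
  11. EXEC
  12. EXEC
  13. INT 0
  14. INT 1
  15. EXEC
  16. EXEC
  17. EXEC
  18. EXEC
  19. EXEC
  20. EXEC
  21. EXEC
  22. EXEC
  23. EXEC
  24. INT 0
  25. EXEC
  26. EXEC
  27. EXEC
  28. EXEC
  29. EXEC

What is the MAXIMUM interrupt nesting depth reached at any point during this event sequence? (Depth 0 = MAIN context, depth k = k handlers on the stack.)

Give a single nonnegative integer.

Event 1 (EXEC): [MAIN] PC=0: NOP [depth=0]
Event 2 (INT 1): INT 1 arrives: push (MAIN, PC=1), enter IRQ1 at PC=0 (depth now 1) [depth=1]
Event 3 (EXEC): [IRQ1] PC=0: INC 2 -> ACC=2 [depth=1]
Event 4 (EXEC): [IRQ1] PC=1: DEC 4 -> ACC=-2 [depth=1]
Event 5 (EXEC): [IRQ1] PC=2: INC 4 -> ACC=2 [depth=1]
Event 6 (EXEC): [IRQ1] PC=3: IRET -> resume MAIN at PC=1 (depth now 0) [depth=0]
Event 7 (EXEC): [MAIN] PC=1: INC 2 -> ACC=4 [depth=0]
Event 8 (INT 0): INT 0 arrives: push (MAIN, PC=2), enter IRQ0 at PC=0 (depth now 1) [depth=1]
Event 9 (EXEC): [IRQ0] PC=0: INC 3 -> ACC=7 [depth=1]
Event 10 (EXEC): [IRQ0] PC=1: DEC 2 -> ACC=5 [depth=1]
Event 11 (EXEC): [IRQ0] PC=2: IRET -> resume MAIN at PC=2 (depth now 0) [depth=0]
Event 12 (EXEC): [MAIN] PC=2: INC 5 -> ACC=10 [depth=0]
Event 13 (INT 0): INT 0 arrives: push (MAIN, PC=3), enter IRQ0 at PC=0 (depth now 1) [depth=1]
Event 14 (INT 1): INT 1 arrives: push (IRQ0, PC=0), enter IRQ1 at PC=0 (depth now 2) [depth=2]
Event 15 (EXEC): [IRQ1] PC=0: INC 2 -> ACC=12 [depth=2]
Event 16 (EXEC): [IRQ1] PC=1: DEC 4 -> ACC=8 [depth=2]
Event 17 (EXEC): [IRQ1] PC=2: INC 4 -> ACC=12 [depth=2]
Event 18 (EXEC): [IRQ1] PC=3: IRET -> resume IRQ0 at PC=0 (depth now 1) [depth=1]
Event 19 (EXEC): [IRQ0] PC=0: INC 3 -> ACC=15 [depth=1]
Event 20 (EXEC): [IRQ0] PC=1: DEC 2 -> ACC=13 [depth=1]
Event 21 (EXEC): [IRQ0] PC=2: IRET -> resume MAIN at PC=3 (depth now 0) [depth=0]
Event 22 (EXEC): [MAIN] PC=3: INC 2 -> ACC=15 [depth=0]
Event 23 (EXEC): [MAIN] PC=4: INC 3 -> ACC=18 [depth=0]
Event 24 (INT 0): INT 0 arrives: push (MAIN, PC=5), enter IRQ0 at PC=0 (depth now 1) [depth=1]
Event 25 (EXEC): [IRQ0] PC=0: INC 3 -> ACC=21 [depth=1]
Event 26 (EXEC): [IRQ0] PC=1: DEC 2 -> ACC=19 [depth=1]
Event 27 (EXEC): [IRQ0] PC=2: IRET -> resume MAIN at PC=5 (depth now 0) [depth=0]
Event 28 (EXEC): [MAIN] PC=5: NOP [depth=0]
Event 29 (EXEC): [MAIN] PC=6: HALT [depth=0]
Max depth observed: 2

Answer: 2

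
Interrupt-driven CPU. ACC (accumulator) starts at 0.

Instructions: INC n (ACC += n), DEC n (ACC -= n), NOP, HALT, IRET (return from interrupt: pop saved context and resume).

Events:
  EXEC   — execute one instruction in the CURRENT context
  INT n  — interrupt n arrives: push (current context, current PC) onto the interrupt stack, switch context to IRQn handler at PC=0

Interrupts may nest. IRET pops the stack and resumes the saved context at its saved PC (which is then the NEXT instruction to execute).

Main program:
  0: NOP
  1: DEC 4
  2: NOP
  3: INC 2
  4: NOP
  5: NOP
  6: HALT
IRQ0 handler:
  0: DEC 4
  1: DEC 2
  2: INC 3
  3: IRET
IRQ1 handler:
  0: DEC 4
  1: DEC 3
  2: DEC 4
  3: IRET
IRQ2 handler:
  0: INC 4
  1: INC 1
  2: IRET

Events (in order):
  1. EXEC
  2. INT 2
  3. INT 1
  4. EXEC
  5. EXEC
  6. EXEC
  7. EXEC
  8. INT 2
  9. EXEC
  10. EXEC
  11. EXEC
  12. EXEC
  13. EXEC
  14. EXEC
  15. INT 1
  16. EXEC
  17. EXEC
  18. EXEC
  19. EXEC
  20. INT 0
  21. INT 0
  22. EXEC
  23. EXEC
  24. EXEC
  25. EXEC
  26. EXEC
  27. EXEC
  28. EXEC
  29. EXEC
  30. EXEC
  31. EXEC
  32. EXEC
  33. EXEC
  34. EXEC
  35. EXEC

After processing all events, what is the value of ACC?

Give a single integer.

Answer: -20

Derivation:
Event 1 (EXEC): [MAIN] PC=0: NOP
Event 2 (INT 2): INT 2 arrives: push (MAIN, PC=1), enter IRQ2 at PC=0 (depth now 1)
Event 3 (INT 1): INT 1 arrives: push (IRQ2, PC=0), enter IRQ1 at PC=0 (depth now 2)
Event 4 (EXEC): [IRQ1] PC=0: DEC 4 -> ACC=-4
Event 5 (EXEC): [IRQ1] PC=1: DEC 3 -> ACC=-7
Event 6 (EXEC): [IRQ1] PC=2: DEC 4 -> ACC=-11
Event 7 (EXEC): [IRQ1] PC=3: IRET -> resume IRQ2 at PC=0 (depth now 1)
Event 8 (INT 2): INT 2 arrives: push (IRQ2, PC=0), enter IRQ2 at PC=0 (depth now 2)
Event 9 (EXEC): [IRQ2] PC=0: INC 4 -> ACC=-7
Event 10 (EXEC): [IRQ2] PC=1: INC 1 -> ACC=-6
Event 11 (EXEC): [IRQ2] PC=2: IRET -> resume IRQ2 at PC=0 (depth now 1)
Event 12 (EXEC): [IRQ2] PC=0: INC 4 -> ACC=-2
Event 13 (EXEC): [IRQ2] PC=1: INC 1 -> ACC=-1
Event 14 (EXEC): [IRQ2] PC=2: IRET -> resume MAIN at PC=1 (depth now 0)
Event 15 (INT 1): INT 1 arrives: push (MAIN, PC=1), enter IRQ1 at PC=0 (depth now 1)
Event 16 (EXEC): [IRQ1] PC=0: DEC 4 -> ACC=-5
Event 17 (EXEC): [IRQ1] PC=1: DEC 3 -> ACC=-8
Event 18 (EXEC): [IRQ1] PC=2: DEC 4 -> ACC=-12
Event 19 (EXEC): [IRQ1] PC=3: IRET -> resume MAIN at PC=1 (depth now 0)
Event 20 (INT 0): INT 0 arrives: push (MAIN, PC=1), enter IRQ0 at PC=0 (depth now 1)
Event 21 (INT 0): INT 0 arrives: push (IRQ0, PC=0), enter IRQ0 at PC=0 (depth now 2)
Event 22 (EXEC): [IRQ0] PC=0: DEC 4 -> ACC=-16
Event 23 (EXEC): [IRQ0] PC=1: DEC 2 -> ACC=-18
Event 24 (EXEC): [IRQ0] PC=2: INC 3 -> ACC=-15
Event 25 (EXEC): [IRQ0] PC=3: IRET -> resume IRQ0 at PC=0 (depth now 1)
Event 26 (EXEC): [IRQ0] PC=0: DEC 4 -> ACC=-19
Event 27 (EXEC): [IRQ0] PC=1: DEC 2 -> ACC=-21
Event 28 (EXEC): [IRQ0] PC=2: INC 3 -> ACC=-18
Event 29 (EXEC): [IRQ0] PC=3: IRET -> resume MAIN at PC=1 (depth now 0)
Event 30 (EXEC): [MAIN] PC=1: DEC 4 -> ACC=-22
Event 31 (EXEC): [MAIN] PC=2: NOP
Event 32 (EXEC): [MAIN] PC=3: INC 2 -> ACC=-20
Event 33 (EXEC): [MAIN] PC=4: NOP
Event 34 (EXEC): [MAIN] PC=5: NOP
Event 35 (EXEC): [MAIN] PC=6: HALT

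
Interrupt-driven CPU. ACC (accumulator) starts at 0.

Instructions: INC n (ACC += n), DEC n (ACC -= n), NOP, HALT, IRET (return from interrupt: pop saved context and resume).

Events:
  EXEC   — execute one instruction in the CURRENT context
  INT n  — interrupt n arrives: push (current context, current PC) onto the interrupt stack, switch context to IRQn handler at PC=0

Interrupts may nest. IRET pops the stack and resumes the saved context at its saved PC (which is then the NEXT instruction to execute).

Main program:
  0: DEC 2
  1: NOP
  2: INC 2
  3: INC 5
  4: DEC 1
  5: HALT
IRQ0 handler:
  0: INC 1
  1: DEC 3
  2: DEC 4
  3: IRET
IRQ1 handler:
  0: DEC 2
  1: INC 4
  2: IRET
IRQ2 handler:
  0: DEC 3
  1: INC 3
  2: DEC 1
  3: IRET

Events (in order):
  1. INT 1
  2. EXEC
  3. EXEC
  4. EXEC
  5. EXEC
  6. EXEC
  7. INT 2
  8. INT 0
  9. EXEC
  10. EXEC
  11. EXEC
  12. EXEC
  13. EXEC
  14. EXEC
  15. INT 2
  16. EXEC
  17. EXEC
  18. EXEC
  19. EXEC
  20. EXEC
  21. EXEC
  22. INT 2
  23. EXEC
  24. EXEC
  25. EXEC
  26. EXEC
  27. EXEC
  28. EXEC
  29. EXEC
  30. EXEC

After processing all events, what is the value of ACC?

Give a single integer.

Answer: -3

Derivation:
Event 1 (INT 1): INT 1 arrives: push (MAIN, PC=0), enter IRQ1 at PC=0 (depth now 1)
Event 2 (EXEC): [IRQ1] PC=0: DEC 2 -> ACC=-2
Event 3 (EXEC): [IRQ1] PC=1: INC 4 -> ACC=2
Event 4 (EXEC): [IRQ1] PC=2: IRET -> resume MAIN at PC=0 (depth now 0)
Event 5 (EXEC): [MAIN] PC=0: DEC 2 -> ACC=0
Event 6 (EXEC): [MAIN] PC=1: NOP
Event 7 (INT 2): INT 2 arrives: push (MAIN, PC=2), enter IRQ2 at PC=0 (depth now 1)
Event 8 (INT 0): INT 0 arrives: push (IRQ2, PC=0), enter IRQ0 at PC=0 (depth now 2)
Event 9 (EXEC): [IRQ0] PC=0: INC 1 -> ACC=1
Event 10 (EXEC): [IRQ0] PC=1: DEC 3 -> ACC=-2
Event 11 (EXEC): [IRQ0] PC=2: DEC 4 -> ACC=-6
Event 12 (EXEC): [IRQ0] PC=3: IRET -> resume IRQ2 at PC=0 (depth now 1)
Event 13 (EXEC): [IRQ2] PC=0: DEC 3 -> ACC=-9
Event 14 (EXEC): [IRQ2] PC=1: INC 3 -> ACC=-6
Event 15 (INT 2): INT 2 arrives: push (IRQ2, PC=2), enter IRQ2 at PC=0 (depth now 2)
Event 16 (EXEC): [IRQ2] PC=0: DEC 3 -> ACC=-9
Event 17 (EXEC): [IRQ2] PC=1: INC 3 -> ACC=-6
Event 18 (EXEC): [IRQ2] PC=2: DEC 1 -> ACC=-7
Event 19 (EXEC): [IRQ2] PC=3: IRET -> resume IRQ2 at PC=2 (depth now 1)
Event 20 (EXEC): [IRQ2] PC=2: DEC 1 -> ACC=-8
Event 21 (EXEC): [IRQ2] PC=3: IRET -> resume MAIN at PC=2 (depth now 0)
Event 22 (INT 2): INT 2 arrives: push (MAIN, PC=2), enter IRQ2 at PC=0 (depth now 1)
Event 23 (EXEC): [IRQ2] PC=0: DEC 3 -> ACC=-11
Event 24 (EXEC): [IRQ2] PC=1: INC 3 -> ACC=-8
Event 25 (EXEC): [IRQ2] PC=2: DEC 1 -> ACC=-9
Event 26 (EXEC): [IRQ2] PC=3: IRET -> resume MAIN at PC=2 (depth now 0)
Event 27 (EXEC): [MAIN] PC=2: INC 2 -> ACC=-7
Event 28 (EXEC): [MAIN] PC=3: INC 5 -> ACC=-2
Event 29 (EXEC): [MAIN] PC=4: DEC 1 -> ACC=-3
Event 30 (EXEC): [MAIN] PC=5: HALT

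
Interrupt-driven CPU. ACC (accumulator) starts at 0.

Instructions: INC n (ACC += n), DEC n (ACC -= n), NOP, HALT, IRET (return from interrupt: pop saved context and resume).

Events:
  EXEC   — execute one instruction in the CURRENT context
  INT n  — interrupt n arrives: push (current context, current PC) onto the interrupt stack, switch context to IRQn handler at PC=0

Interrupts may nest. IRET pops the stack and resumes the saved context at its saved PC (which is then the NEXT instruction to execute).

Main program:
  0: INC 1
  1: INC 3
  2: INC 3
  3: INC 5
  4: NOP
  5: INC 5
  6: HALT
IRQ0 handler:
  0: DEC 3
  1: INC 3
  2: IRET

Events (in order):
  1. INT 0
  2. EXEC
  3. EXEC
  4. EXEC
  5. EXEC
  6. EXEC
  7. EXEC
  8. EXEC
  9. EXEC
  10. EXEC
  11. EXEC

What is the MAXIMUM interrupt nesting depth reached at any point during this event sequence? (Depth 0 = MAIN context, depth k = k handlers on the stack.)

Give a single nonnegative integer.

Answer: 1

Derivation:
Event 1 (INT 0): INT 0 arrives: push (MAIN, PC=0), enter IRQ0 at PC=0 (depth now 1) [depth=1]
Event 2 (EXEC): [IRQ0] PC=0: DEC 3 -> ACC=-3 [depth=1]
Event 3 (EXEC): [IRQ0] PC=1: INC 3 -> ACC=0 [depth=1]
Event 4 (EXEC): [IRQ0] PC=2: IRET -> resume MAIN at PC=0 (depth now 0) [depth=0]
Event 5 (EXEC): [MAIN] PC=0: INC 1 -> ACC=1 [depth=0]
Event 6 (EXEC): [MAIN] PC=1: INC 3 -> ACC=4 [depth=0]
Event 7 (EXEC): [MAIN] PC=2: INC 3 -> ACC=7 [depth=0]
Event 8 (EXEC): [MAIN] PC=3: INC 5 -> ACC=12 [depth=0]
Event 9 (EXEC): [MAIN] PC=4: NOP [depth=0]
Event 10 (EXEC): [MAIN] PC=5: INC 5 -> ACC=17 [depth=0]
Event 11 (EXEC): [MAIN] PC=6: HALT [depth=0]
Max depth observed: 1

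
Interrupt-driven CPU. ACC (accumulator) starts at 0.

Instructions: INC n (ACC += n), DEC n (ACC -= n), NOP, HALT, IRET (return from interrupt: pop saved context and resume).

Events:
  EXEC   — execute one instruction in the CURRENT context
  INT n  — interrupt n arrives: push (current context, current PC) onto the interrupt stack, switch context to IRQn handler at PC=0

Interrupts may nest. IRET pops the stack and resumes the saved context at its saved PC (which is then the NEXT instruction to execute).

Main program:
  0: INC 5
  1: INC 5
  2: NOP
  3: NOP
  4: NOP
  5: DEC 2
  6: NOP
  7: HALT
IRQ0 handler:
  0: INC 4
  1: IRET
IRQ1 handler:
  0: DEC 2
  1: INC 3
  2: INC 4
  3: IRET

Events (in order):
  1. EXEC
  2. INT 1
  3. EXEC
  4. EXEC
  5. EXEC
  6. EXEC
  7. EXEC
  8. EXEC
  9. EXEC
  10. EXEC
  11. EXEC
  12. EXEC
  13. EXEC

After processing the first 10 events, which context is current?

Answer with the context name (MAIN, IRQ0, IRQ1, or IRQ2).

Event 1 (EXEC): [MAIN] PC=0: INC 5 -> ACC=5
Event 2 (INT 1): INT 1 arrives: push (MAIN, PC=1), enter IRQ1 at PC=0 (depth now 1)
Event 3 (EXEC): [IRQ1] PC=0: DEC 2 -> ACC=3
Event 4 (EXEC): [IRQ1] PC=1: INC 3 -> ACC=6
Event 5 (EXEC): [IRQ1] PC=2: INC 4 -> ACC=10
Event 6 (EXEC): [IRQ1] PC=3: IRET -> resume MAIN at PC=1 (depth now 0)
Event 7 (EXEC): [MAIN] PC=1: INC 5 -> ACC=15
Event 8 (EXEC): [MAIN] PC=2: NOP
Event 9 (EXEC): [MAIN] PC=3: NOP
Event 10 (EXEC): [MAIN] PC=4: NOP

Answer: MAIN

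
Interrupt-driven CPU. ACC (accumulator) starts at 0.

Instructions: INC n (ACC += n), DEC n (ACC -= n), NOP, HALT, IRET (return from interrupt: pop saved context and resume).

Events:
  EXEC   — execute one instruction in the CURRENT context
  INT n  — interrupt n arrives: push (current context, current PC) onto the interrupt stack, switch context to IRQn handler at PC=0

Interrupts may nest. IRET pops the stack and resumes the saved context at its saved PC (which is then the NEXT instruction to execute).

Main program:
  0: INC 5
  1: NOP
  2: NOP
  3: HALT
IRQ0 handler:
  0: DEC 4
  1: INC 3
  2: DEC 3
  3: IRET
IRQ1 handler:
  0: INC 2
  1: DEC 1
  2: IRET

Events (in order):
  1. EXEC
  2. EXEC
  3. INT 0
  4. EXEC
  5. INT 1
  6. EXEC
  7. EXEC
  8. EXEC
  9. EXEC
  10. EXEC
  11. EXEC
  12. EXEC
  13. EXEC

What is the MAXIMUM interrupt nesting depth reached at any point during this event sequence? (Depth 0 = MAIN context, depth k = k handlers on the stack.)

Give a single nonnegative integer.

Answer: 2

Derivation:
Event 1 (EXEC): [MAIN] PC=0: INC 5 -> ACC=5 [depth=0]
Event 2 (EXEC): [MAIN] PC=1: NOP [depth=0]
Event 3 (INT 0): INT 0 arrives: push (MAIN, PC=2), enter IRQ0 at PC=0 (depth now 1) [depth=1]
Event 4 (EXEC): [IRQ0] PC=0: DEC 4 -> ACC=1 [depth=1]
Event 5 (INT 1): INT 1 arrives: push (IRQ0, PC=1), enter IRQ1 at PC=0 (depth now 2) [depth=2]
Event 6 (EXEC): [IRQ1] PC=0: INC 2 -> ACC=3 [depth=2]
Event 7 (EXEC): [IRQ1] PC=1: DEC 1 -> ACC=2 [depth=2]
Event 8 (EXEC): [IRQ1] PC=2: IRET -> resume IRQ0 at PC=1 (depth now 1) [depth=1]
Event 9 (EXEC): [IRQ0] PC=1: INC 3 -> ACC=5 [depth=1]
Event 10 (EXEC): [IRQ0] PC=2: DEC 3 -> ACC=2 [depth=1]
Event 11 (EXEC): [IRQ0] PC=3: IRET -> resume MAIN at PC=2 (depth now 0) [depth=0]
Event 12 (EXEC): [MAIN] PC=2: NOP [depth=0]
Event 13 (EXEC): [MAIN] PC=3: HALT [depth=0]
Max depth observed: 2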